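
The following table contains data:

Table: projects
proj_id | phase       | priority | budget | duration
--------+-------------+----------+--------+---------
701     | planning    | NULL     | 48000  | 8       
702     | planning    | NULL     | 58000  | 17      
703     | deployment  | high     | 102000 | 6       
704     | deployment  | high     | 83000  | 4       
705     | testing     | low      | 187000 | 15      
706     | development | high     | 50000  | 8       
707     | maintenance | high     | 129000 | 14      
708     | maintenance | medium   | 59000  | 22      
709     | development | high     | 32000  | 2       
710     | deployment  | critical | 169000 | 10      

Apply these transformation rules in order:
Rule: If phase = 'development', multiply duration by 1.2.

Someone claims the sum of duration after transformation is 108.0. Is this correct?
Yes, the result is correct.

Step 1: Calculate the correct sum after transformation
Step 2: Apply multiplier 1.2 to records where phase = 'development'
Step 3: Correct result = 108.0
Step 4: Claimed result = 108.0
Step 5: 108.0 = 108.0 ✓
Conclusion: The claimed result is correct.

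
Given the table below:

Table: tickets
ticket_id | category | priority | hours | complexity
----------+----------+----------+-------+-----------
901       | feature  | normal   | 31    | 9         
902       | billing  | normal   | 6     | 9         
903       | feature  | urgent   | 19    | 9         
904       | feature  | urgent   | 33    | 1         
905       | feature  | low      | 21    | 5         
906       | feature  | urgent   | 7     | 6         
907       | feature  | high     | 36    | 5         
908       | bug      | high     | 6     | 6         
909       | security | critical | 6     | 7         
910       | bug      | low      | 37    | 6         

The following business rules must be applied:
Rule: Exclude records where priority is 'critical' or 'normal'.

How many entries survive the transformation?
7

Step 1: Count records to exclude
  - 1 (critical) + 2 (normal) = 3 records
Step 2: Total records: 10
Step 3: Remaining = 10 - 3 = 7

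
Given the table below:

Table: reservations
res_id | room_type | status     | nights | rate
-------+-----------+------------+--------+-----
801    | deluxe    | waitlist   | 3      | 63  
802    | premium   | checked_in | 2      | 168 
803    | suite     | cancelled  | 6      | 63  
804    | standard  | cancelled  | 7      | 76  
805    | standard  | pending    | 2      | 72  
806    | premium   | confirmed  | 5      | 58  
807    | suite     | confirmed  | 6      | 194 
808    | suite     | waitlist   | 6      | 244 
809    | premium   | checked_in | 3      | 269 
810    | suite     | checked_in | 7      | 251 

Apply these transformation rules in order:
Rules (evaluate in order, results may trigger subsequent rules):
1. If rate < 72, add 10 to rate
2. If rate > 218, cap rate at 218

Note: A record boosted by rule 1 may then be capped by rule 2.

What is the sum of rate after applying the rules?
1378

Step 1: Apply rule 1 to records with rate < 72
  - 3 records get bonus of 10
  - Of these, 0 records then exceed 218 and get capped
Step 2: Apply rule 2 to records with rate > 218
  - 3 records (original) are capped
Step 3: Calculate final sum = 1378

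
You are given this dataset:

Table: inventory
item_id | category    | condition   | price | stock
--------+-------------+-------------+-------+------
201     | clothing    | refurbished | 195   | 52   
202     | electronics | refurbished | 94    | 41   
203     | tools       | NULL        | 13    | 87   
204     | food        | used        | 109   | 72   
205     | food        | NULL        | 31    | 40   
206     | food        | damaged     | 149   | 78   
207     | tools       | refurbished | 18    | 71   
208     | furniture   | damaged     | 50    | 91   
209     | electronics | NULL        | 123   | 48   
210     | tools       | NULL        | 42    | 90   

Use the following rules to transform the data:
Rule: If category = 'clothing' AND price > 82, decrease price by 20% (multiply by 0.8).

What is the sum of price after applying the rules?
785.0

Step 1: Find records where category = 'clothing' AND price > 82
Step 2: 1 records match, summing to 195
Step 3: After multiplier: 195 × 0.8 = 156.0
Step 4: Unaffected records sum: 629
Step 5: Final sum = 156.0 + 629 = 785.0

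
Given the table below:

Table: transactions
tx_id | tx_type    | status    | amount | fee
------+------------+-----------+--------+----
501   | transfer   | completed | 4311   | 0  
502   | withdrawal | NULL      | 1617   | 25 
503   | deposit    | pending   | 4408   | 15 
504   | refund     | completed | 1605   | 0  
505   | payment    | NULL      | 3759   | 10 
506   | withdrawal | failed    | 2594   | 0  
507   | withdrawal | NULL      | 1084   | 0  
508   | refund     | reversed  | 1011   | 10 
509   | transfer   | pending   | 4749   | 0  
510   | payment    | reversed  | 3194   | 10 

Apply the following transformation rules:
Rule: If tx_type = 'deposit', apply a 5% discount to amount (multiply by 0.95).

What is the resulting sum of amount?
28111.6

Step 1: Records with tx_type = 'deposit' have total amount = 4408
Step 2: Apply multiplier: 4408 × 0.95 = 4187.6
Step 3: Other records total: 23924
Step 4: Final sum = 4187.6 + 23924 = 28111.6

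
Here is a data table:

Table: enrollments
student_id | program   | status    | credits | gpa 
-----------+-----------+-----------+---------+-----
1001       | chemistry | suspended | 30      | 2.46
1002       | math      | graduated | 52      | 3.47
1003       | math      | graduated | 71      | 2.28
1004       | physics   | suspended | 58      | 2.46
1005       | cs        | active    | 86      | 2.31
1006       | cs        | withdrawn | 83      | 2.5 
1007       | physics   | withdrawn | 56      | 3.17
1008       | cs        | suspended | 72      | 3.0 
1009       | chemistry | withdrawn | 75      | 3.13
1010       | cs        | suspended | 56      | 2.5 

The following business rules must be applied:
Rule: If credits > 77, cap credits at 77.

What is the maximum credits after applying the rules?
77

Step 1: Original maximum credits = 86
Step 2: Apply cap at 77
Step 3: 2 records had credits > 77 and were capped
Step 4: Maximum after transformation = 77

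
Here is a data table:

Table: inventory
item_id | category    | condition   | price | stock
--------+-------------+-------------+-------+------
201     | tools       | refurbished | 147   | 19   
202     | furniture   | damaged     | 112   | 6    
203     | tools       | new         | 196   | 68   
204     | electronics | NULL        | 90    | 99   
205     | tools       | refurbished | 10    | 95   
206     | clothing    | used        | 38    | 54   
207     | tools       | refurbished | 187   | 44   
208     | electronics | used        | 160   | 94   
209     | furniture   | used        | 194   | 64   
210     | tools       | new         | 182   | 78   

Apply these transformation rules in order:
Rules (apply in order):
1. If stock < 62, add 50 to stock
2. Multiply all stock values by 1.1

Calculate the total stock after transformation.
903.1

Step 1: Apply Rule 1 - Add 50 to records with stock < 62
  - 4 records affected: 123 + (4 × 50) = 323
  - Unaffected records: 498
  - Sum after Rule 1: 821
Step 2: Apply Rule 2 - Multiply all by 1.1
  - 821 × 1.1 = 903.1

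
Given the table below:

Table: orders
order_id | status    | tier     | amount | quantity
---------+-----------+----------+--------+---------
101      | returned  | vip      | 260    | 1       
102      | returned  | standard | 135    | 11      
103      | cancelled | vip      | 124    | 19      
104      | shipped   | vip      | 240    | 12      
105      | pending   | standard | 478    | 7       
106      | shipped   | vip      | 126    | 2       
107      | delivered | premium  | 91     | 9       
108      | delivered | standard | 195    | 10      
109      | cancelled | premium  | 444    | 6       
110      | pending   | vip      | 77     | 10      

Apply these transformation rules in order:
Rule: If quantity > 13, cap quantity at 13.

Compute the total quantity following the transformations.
81

Step 1: 1 records have quantity > 13
Step 2: These records originally summed to 19
Step 3: After capping: 1 × 13 = 13
Step 4: Unaffected records sum: 68
Step 5: Final sum = 13 + 68 = 81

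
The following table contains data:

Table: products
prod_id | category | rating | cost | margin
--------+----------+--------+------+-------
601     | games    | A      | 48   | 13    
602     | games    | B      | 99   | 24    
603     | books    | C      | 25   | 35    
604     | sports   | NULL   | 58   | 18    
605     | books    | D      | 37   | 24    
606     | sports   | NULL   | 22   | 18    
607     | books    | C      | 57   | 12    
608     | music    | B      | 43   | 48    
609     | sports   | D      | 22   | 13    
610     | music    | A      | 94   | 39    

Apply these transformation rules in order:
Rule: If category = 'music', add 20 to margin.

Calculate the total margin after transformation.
284

Step 1: Count records where category = 'music': 2
Step 2: Total bonus added: 2 × 20 = 40
Step 3: Original sum of margin: 244
Step 4: Final sum = 244 + 40 = 284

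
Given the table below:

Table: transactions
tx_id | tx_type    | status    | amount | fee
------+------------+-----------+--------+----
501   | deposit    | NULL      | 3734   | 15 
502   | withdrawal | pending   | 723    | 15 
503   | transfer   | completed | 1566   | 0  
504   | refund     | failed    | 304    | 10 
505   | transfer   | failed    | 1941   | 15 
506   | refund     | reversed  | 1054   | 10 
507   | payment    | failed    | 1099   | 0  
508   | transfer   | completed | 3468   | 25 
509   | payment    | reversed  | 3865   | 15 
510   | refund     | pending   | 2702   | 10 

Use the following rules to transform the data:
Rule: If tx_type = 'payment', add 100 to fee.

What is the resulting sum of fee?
315

Step 1: Count records where tx_type = 'payment': 2
Step 2: Total bonus added: 2 × 100 = 200
Step 3: Original sum of fee: 115
Step 4: Final sum = 115 + 200 = 315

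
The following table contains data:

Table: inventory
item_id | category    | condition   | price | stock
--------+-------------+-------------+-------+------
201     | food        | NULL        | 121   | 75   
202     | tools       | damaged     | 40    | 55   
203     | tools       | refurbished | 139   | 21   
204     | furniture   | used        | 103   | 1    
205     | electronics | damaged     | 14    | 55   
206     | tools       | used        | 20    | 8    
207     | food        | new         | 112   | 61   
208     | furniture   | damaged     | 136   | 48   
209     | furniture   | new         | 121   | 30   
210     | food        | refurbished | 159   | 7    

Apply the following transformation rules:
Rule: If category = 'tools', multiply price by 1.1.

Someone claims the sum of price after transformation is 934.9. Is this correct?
No, the correct result is 984.9.

Step 1: Calculate the correct sum after transformation
Step 2: Apply multiplier 1.1 to records where category = 'tools'
Step 3: Correct result = 984.9
Step 4: Claimed result = 934.9
Step 5: 984.9 ≠ 934.9
Conclusion: The claimed result is incorrect. The correct answer is 984.9.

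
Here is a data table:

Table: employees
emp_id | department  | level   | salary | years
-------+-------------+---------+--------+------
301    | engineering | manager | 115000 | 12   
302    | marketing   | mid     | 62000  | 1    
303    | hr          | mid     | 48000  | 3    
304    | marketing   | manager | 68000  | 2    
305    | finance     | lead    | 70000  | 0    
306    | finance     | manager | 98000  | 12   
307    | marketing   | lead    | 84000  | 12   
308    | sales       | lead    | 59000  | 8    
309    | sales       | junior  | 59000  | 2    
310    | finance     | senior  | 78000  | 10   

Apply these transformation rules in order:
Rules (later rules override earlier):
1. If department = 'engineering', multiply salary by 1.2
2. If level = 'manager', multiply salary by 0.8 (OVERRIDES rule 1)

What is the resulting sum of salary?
684800.0

Step 1: Rule 2 takes priority for records with level = 'manager'
  - 3 records: 281000 × 0.8 = 224800.0
Step 2: Rule 1 applies to remaining records with department = 'engineering'
  - 0 records: 0 × 1.2 = 0.0
Step 3: Other records unchanged: 460000
Step 4: Final sum = 224800.0 + 0.0 + 460000 = 684800.0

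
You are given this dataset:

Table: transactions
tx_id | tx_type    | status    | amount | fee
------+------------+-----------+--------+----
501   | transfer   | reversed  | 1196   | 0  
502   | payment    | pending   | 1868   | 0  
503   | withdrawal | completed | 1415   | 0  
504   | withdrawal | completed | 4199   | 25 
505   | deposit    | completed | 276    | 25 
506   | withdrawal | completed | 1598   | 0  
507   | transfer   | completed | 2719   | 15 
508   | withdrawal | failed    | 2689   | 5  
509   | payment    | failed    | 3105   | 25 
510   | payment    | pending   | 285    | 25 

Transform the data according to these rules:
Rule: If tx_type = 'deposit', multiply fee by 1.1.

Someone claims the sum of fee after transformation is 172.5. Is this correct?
No, the correct result is 122.5.

Step 1: Calculate the correct sum after transformation
Step 2: Apply multiplier 1.1 to records where tx_type = 'deposit'
Step 3: Correct result = 122.5
Step 4: Claimed result = 172.5
Step 5: 122.5 ≠ 172.5
Conclusion: The claimed result is incorrect. The correct answer is 122.5.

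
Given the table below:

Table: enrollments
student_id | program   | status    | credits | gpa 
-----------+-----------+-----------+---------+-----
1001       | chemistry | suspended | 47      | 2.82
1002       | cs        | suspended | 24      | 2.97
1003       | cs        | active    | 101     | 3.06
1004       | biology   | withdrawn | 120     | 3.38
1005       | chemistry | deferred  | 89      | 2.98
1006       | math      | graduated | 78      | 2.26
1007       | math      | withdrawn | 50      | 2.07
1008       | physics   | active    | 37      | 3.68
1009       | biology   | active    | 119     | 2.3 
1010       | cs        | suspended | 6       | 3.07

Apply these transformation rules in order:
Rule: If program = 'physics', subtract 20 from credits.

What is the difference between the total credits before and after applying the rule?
20

Step 1: Original sum of credits = 671
Step 2: 1 records have program = 'physics'
Step 3: Each affected record changes by -20
Step 4: Total change = 1 × -20 = -20
Step 5: New sum = 671 + -20 = 651
Step 6: Difference = |651 - 671| = 20
        (Sum decreased by 20)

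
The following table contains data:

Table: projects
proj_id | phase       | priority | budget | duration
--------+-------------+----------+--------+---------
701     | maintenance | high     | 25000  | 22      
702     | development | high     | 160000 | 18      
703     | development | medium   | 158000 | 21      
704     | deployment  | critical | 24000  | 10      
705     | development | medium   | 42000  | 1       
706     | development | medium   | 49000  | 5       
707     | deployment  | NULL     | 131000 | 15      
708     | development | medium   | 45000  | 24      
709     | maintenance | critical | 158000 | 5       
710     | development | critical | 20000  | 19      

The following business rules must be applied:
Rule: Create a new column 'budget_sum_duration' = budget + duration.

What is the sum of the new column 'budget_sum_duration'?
812140

Step 1: For each record, compute budget + duration
Example calculations:
  25000 + 22 = 25022
  160000 + 18 = 160018
  158000 + 21 = 158021
  ...
Step 2: Sum all derived values
Step 3: Total = 812140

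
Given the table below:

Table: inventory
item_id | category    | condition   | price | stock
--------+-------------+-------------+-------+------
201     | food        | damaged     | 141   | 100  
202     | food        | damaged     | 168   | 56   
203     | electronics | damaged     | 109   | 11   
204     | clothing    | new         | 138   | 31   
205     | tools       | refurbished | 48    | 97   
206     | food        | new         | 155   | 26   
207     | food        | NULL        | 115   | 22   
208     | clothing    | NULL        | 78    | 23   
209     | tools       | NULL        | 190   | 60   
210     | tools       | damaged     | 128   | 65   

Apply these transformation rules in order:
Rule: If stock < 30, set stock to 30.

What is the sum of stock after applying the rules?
529

Step 1: 4 records have stock < 30
Step 2: These records originally summed to 82
Step 3: After setting to minimum: 4 × 30 = 120
Step 4: Unaffected records sum: 409
Step 5: Final sum = 120 + 409 = 529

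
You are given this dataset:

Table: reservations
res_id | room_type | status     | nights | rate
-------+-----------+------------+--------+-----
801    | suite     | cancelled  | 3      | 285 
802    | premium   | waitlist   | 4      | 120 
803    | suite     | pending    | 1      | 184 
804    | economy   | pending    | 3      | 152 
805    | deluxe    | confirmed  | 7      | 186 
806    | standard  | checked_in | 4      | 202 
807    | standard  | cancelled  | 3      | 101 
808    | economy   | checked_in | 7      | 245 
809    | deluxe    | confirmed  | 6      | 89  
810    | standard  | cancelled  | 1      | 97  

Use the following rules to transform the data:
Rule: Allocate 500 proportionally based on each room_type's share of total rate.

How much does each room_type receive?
deluxe: 82.78, economy: 119.51, premium: 36.12, standard: 120.41, suite: 141.18

Step 1: Calculate total rate = 1661
Step 2: Calculate each room_type's proportion:
  deluxe: 275/1661 = 16.56% → 82.78
  economy: 397/1661 = 23.90% → 119.51
  premium: 120/1661 = 7.22% → 36.12
  standard: 400/1661 = 24.08% → 120.41
  suite: 469/1661 = 28.24% → 141.18
Step 3: Verify: sum of allocations ≈ 500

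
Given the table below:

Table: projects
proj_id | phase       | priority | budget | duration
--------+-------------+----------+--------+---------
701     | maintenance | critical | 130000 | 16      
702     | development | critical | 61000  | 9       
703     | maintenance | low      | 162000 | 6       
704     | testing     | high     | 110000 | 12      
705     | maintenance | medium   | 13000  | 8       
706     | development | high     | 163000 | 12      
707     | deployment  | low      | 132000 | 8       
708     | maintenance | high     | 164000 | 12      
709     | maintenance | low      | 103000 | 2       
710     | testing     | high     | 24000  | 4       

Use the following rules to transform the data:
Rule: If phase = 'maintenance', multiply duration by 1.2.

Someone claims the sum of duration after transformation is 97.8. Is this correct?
Yes, the result is correct.

Step 1: Calculate the correct sum after transformation
Step 2: Apply multiplier 1.2 to records where phase = 'maintenance'
Step 3: Correct result = 97.8
Step 4: Claimed result = 97.8
Step 5: 97.8 = 97.8 ✓
Conclusion: The claimed result is correct.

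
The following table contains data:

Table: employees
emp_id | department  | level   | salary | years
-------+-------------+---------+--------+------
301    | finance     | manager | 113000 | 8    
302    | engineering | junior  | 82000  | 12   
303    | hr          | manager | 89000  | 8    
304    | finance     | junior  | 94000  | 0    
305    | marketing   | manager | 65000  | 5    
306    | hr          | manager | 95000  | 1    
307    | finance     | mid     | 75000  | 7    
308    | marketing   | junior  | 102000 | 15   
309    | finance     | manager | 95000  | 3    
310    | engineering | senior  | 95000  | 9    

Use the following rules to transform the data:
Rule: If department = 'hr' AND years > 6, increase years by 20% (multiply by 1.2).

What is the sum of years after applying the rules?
69.6

Step 1: Find records where department = 'hr' AND years > 6
Step 2: 1 records match, summing to 8
Step 3: After multiplier: 8 × 1.2 = 9.6
Step 4: Unaffected records sum: 60
Step 5: Final sum = 9.6 + 60 = 69.6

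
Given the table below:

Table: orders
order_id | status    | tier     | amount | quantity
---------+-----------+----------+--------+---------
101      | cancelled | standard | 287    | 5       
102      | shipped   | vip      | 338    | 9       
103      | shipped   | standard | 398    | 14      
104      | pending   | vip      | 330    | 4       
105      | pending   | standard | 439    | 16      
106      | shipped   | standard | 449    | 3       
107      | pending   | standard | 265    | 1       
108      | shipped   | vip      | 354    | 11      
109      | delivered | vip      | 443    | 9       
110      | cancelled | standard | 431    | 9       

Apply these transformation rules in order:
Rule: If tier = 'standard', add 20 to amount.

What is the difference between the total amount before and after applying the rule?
120

Step 1: Original sum of amount = 3734
Step 2: 6 records have tier = 'standard'
Step 3: Each affected record changes by 20
Step 4: Total change = 6 × 20 = 120
Step 5: New sum = 3734 + 120 = 3854
Step 6: Difference = |3854 - 3734| = 120
        (Sum increased by 120)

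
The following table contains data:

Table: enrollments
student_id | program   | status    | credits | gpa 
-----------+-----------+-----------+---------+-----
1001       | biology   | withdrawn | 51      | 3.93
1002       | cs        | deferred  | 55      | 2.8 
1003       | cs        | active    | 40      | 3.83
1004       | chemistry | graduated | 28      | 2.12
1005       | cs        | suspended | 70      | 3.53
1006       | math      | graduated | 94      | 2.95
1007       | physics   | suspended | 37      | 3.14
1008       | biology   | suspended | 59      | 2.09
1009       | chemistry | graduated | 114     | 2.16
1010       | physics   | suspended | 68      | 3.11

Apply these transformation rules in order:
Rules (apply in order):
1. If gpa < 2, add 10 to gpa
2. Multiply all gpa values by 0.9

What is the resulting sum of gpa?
26.69

Step 1: Apply Rule 1 - Add 10 to records with gpa < 2
  - 0 records affected: 0 + (0 × 10) = 0
  - Unaffected records: 29.66
  - Sum after Rule 1: 29.66
Step 2: Apply Rule 2 - Multiply all by 0.9
  - 29.66 × 0.9 = 26.69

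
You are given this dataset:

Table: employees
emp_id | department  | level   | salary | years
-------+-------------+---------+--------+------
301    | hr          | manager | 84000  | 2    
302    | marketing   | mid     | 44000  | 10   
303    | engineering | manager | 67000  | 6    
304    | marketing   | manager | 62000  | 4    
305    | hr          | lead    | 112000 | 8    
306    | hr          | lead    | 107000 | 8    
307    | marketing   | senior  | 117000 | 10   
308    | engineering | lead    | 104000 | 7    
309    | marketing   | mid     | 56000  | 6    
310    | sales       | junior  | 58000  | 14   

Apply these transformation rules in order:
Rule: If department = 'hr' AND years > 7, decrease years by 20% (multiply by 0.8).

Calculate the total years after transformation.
71.8

Step 1: Find records where department = 'hr' AND years > 7
Step 2: 2 records match, summing to 16
Step 3: After multiplier: 16 × 0.8 = 12.8
Step 4: Unaffected records sum: 59
Step 5: Final sum = 12.8 + 59 = 71.8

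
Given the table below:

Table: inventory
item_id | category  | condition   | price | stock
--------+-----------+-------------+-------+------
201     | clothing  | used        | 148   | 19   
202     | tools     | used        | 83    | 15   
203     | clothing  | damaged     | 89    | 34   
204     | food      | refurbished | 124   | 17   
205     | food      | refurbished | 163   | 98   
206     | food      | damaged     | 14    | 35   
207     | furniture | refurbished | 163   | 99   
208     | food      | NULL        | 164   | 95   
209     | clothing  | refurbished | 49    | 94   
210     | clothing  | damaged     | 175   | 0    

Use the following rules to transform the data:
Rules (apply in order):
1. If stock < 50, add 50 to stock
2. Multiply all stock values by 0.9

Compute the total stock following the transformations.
725.4

Step 1: Apply Rule 1 - Add 50 to records with stock < 50
  - 6 records affected: 120 + (6 × 50) = 420
  - Unaffected records: 386
  - Sum after Rule 1: 806
Step 2: Apply Rule 2 - Multiply all by 0.9
  - 806 × 0.9 = 725.4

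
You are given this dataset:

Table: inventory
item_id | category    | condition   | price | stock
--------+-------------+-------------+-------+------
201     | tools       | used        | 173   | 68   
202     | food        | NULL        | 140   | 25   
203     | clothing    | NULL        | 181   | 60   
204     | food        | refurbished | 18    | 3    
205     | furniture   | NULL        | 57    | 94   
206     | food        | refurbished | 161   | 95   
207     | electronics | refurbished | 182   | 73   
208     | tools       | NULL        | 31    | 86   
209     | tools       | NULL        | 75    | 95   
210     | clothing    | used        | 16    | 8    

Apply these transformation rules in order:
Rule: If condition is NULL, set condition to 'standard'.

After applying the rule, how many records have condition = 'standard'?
5

Step 1: Count records where condition IS NULL
Step 2: Found 5 records with NULL condition
Step 3: These records will have condition set to 'standard'
Step 4: Records already having condition = 'standard': 0
Step 5: Answer: 5 + 0 = 5 records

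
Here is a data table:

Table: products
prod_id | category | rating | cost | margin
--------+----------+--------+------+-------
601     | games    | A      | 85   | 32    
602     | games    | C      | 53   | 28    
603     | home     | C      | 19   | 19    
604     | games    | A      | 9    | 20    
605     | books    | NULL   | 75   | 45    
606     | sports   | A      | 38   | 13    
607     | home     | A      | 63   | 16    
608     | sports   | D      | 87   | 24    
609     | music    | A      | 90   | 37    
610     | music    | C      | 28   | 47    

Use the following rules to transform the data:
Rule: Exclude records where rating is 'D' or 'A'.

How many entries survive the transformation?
4

Step 1: Count records to exclude
  - 1 (D) + 5 (A) = 6 records
Step 2: Total records: 10
Step 3: Remaining = 10 - 6 = 4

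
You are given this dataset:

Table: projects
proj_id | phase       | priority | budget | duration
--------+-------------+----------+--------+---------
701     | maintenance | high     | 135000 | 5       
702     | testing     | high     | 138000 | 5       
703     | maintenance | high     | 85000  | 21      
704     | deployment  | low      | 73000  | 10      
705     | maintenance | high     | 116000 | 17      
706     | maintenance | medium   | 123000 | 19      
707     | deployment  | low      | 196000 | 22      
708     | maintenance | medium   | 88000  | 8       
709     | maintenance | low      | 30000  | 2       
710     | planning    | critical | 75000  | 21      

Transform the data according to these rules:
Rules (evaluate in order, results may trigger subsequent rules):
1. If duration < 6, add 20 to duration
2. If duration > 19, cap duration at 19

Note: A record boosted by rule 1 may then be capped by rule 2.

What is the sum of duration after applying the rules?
168

Step 1: Apply rule 1 to records with duration < 6
  - 3 records get bonus of 20
  - Of these, 3 records then exceed 19 and get capped
Step 2: Apply rule 2 to records with duration > 19
  - 3 records (original) are capped
Step 3: Calculate final sum = 168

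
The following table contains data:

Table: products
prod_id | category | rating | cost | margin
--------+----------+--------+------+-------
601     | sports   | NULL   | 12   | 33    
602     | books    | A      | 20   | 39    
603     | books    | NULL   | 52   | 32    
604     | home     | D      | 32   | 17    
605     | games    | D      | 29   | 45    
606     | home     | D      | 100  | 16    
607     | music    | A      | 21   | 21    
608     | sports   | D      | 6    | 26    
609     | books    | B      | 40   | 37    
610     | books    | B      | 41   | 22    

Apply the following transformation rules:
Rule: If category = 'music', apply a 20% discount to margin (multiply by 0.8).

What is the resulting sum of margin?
283.8

Step 1: Records with category = 'music' have total margin = 21
Step 2: Apply multiplier: 21 × 0.8 = 16.8
Step 3: Other records total: 267
Step 4: Final sum = 16.8 + 267 = 283.8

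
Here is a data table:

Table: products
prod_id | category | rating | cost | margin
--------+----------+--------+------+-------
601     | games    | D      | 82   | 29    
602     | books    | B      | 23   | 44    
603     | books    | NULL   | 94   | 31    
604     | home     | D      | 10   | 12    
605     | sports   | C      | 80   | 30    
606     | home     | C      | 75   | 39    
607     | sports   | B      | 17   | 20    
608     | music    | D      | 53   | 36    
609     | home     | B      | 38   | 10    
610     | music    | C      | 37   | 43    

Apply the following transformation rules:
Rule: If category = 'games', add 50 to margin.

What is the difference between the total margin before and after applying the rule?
50

Step 1: Original sum of margin = 294
Step 2: 1 records have category = 'games'
Step 3: Each affected record changes by 50
Step 4: Total change = 1 × 50 = 50
Step 5: New sum = 294 + 50 = 344
Step 6: Difference = |344 - 294| = 50
        (Sum increased by 50)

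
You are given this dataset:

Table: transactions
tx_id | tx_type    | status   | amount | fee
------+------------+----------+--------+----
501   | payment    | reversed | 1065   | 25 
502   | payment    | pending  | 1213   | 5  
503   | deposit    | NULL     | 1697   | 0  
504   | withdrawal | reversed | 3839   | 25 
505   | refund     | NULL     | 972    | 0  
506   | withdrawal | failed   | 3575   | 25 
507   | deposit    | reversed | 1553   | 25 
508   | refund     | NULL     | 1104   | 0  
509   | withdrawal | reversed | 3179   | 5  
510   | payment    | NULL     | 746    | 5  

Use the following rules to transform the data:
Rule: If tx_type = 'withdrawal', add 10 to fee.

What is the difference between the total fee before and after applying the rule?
30

Step 1: Original sum of fee = 115
Step 2: 3 records have tx_type = 'withdrawal'
Step 3: Each affected record changes by 10
Step 4: Total change = 3 × 10 = 30
Step 5: New sum = 115 + 30 = 145
Step 6: Difference = |145 - 115| = 30
        (Sum increased by 30)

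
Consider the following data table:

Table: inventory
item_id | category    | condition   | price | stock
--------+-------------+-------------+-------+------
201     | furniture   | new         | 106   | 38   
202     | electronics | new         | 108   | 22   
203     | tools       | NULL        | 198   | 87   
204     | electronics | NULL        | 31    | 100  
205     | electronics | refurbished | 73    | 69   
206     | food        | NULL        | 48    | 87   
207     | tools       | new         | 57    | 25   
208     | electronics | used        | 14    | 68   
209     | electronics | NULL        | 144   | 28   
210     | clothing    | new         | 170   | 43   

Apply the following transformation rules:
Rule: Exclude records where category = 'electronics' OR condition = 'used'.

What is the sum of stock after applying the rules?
280

Step 1: Find records where category = 'electronics' OR condition = 'used'
Step 2: 5 records match, summing to 287
Step 3: Original sum: 567
Step 4: Remaining sum = 567 - 287 = 280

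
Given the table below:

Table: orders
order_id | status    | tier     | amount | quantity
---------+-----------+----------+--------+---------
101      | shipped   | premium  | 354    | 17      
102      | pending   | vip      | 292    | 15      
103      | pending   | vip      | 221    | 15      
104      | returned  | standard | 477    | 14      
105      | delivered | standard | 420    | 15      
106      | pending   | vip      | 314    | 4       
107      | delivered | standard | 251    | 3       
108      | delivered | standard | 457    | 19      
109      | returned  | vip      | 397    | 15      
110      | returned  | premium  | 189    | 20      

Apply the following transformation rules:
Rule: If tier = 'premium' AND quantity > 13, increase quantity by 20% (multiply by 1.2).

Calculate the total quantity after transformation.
144.4

Step 1: Find records where tier = 'premium' AND quantity > 13
Step 2: 2 records match, summing to 37
Step 3: After multiplier: 37 × 1.2 = 44.4
Step 4: Unaffected records sum: 100
Step 5: Final sum = 44.4 + 100 = 144.4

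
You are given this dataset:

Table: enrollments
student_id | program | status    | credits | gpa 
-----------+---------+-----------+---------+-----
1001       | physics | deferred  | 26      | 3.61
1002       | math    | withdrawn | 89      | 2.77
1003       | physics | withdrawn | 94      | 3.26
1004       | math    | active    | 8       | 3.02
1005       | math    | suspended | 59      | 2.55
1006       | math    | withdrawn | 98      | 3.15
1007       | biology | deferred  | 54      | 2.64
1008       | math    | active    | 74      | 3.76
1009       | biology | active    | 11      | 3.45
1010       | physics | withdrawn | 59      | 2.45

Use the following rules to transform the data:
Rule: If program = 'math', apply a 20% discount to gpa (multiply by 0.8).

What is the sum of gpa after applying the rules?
27.61

Step 1: Records with program = 'math' have total gpa = 15.25
Step 2: Apply multiplier: 15.25 × 0.8 = 12.2
Step 3: Other records total: 15.41
Step 4: Final sum = 12.2 + 15.41 = 27.61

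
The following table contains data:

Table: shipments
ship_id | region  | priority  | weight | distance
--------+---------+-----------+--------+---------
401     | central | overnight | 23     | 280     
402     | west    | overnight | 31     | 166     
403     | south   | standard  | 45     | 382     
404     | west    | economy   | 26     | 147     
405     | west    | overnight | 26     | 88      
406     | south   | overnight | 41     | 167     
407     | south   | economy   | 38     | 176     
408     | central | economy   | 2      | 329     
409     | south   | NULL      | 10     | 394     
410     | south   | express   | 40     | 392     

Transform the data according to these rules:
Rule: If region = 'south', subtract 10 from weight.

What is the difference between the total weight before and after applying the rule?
50

Step 1: Original sum of weight = 282
Step 2: 5 records have region = 'south'
Step 3: Each affected record changes by -10
Step 4: Total change = 5 × -10 = -50
Step 5: New sum = 282 + -50 = 232
Step 6: Difference = |232 - 282| = 50
        (Sum decreased by 50)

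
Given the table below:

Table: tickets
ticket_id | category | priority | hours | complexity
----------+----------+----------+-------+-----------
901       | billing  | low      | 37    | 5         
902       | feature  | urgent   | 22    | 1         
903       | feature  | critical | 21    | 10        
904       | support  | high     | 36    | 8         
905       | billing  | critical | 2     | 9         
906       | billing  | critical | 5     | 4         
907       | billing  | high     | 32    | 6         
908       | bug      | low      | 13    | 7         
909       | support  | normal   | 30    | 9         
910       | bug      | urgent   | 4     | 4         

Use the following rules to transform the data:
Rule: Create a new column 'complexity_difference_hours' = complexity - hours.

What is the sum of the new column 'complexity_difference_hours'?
-139

Step 1: For each record, compute complexity - hours
Example calculations:
  5 - 37 = -32
  1 - 22 = -21
  10 - 21 = -11
  ...
Step 2: Sum all derived values
Step 3: Total = -139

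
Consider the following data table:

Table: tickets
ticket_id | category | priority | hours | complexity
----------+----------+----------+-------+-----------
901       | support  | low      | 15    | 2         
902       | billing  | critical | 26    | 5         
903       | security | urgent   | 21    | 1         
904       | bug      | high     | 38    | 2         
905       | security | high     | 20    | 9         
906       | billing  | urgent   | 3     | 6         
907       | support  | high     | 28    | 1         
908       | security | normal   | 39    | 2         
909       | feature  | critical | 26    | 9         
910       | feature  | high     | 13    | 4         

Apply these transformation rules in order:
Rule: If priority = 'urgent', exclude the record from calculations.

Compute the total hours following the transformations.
205

Step 1: Identify records where priority = 'urgent'
Step 2: The excluded records sum to 24
Step 3: Original total hours = 229
Step 4: Remaining total = 229 - 24 = 205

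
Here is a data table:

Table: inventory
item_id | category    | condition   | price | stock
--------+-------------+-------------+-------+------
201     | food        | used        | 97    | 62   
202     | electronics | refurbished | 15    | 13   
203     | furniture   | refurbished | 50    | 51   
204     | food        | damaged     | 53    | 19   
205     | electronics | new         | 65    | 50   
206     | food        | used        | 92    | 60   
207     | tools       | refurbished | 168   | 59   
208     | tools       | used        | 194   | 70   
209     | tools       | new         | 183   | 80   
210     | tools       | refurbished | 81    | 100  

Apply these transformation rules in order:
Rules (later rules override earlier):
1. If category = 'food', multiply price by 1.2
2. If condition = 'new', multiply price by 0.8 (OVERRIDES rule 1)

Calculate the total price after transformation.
996.8

Step 1: Rule 2 takes priority for records with condition = 'new'
  - 2 records: 248 × 0.8 = 198.4
Step 2: Rule 1 applies to remaining records with category = 'food'
  - 3 records: 242 × 1.2 = 290.4
Step 3: Other records unchanged: 508
Step 4: Final sum = 198.4 + 290.4 + 508 = 996.8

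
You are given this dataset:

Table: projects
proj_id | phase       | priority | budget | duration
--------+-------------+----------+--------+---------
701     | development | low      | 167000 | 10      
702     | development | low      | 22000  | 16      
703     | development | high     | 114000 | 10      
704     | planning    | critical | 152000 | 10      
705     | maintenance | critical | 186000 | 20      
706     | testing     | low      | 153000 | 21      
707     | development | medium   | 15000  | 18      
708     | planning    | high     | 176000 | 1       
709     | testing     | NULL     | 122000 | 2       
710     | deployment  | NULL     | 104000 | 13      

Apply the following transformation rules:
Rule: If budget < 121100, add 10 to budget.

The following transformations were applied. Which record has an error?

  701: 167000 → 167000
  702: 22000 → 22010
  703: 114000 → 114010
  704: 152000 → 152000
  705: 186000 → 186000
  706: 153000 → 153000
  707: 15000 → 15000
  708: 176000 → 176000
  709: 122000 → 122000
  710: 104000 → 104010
Record 707 has an error. The correct transformed value should be 15010, not 15000.

Step 1: Check each record against the rule
Step 2: Record 707 has budget = 15000
Step 3: Since 15000 < 121100, the bonus should have been applied
Step 4: Correct value = 15010, but claimed value = 15000
Conclusion: Record 707 has the error.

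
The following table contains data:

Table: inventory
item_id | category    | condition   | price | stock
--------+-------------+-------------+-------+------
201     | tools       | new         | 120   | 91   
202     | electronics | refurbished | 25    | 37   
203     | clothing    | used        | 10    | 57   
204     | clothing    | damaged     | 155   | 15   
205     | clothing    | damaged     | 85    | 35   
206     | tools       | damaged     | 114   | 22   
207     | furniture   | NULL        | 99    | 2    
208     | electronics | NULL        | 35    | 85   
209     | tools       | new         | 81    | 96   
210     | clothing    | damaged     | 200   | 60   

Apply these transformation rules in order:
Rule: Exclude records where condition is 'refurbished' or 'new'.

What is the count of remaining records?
7

Step 1: Count records to exclude
  - 1 (refurbished) + 2 (new) = 3 records
Step 2: Total records: 10
Step 3: Remaining = 10 - 3 = 7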